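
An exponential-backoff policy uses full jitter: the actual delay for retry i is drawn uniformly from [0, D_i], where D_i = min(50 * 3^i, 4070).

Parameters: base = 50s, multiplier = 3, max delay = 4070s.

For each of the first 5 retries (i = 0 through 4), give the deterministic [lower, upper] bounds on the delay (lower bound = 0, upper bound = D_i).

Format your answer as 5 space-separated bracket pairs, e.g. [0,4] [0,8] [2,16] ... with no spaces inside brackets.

Answer: [0,50] [0,150] [0,450] [0,1350] [0,4050]

Derivation:
Computing bounds per retry:
  i=0: D_i=min(50*3^0,4070)=50, bounds=[0,50]
  i=1: D_i=min(50*3^1,4070)=150, bounds=[0,150]
  i=2: D_i=min(50*3^2,4070)=450, bounds=[0,450]
  i=3: D_i=min(50*3^3,4070)=1350, bounds=[0,1350]
  i=4: D_i=min(50*3^4,4070)=4050, bounds=[0,4050]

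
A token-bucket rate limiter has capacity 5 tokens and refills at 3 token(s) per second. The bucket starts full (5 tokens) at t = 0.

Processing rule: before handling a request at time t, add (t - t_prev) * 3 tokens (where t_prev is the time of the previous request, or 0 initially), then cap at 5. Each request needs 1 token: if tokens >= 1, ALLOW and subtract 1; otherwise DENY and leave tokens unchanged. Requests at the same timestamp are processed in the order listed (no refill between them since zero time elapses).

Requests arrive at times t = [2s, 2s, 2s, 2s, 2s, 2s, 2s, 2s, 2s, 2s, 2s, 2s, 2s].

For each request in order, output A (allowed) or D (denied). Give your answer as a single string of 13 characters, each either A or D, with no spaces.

Simulating step by step:
  req#1 t=2s: ALLOW
  req#2 t=2s: ALLOW
  req#3 t=2s: ALLOW
  req#4 t=2s: ALLOW
  req#5 t=2s: ALLOW
  req#6 t=2s: DENY
  req#7 t=2s: DENY
  req#8 t=2s: DENY
  req#9 t=2s: DENY
  req#10 t=2s: DENY
  req#11 t=2s: DENY
  req#12 t=2s: DENY
  req#13 t=2s: DENY

Answer: AAAAADDDDDDDD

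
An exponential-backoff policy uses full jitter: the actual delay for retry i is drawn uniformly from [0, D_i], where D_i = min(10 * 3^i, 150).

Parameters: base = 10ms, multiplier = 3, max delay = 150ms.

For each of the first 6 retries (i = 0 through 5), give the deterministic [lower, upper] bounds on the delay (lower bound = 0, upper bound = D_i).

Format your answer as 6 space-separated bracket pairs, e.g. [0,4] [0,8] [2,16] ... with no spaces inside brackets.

Answer: [0,10] [0,30] [0,90] [0,150] [0,150] [0,150]

Derivation:
Computing bounds per retry:
  i=0: D_i=min(10*3^0,150)=10, bounds=[0,10]
  i=1: D_i=min(10*3^1,150)=30, bounds=[0,30]
  i=2: D_i=min(10*3^2,150)=90, bounds=[0,90]
  i=3: D_i=min(10*3^3,150)=150, bounds=[0,150]
  i=4: D_i=min(10*3^4,150)=150, bounds=[0,150]
  i=5: D_i=min(10*3^5,150)=150, bounds=[0,150]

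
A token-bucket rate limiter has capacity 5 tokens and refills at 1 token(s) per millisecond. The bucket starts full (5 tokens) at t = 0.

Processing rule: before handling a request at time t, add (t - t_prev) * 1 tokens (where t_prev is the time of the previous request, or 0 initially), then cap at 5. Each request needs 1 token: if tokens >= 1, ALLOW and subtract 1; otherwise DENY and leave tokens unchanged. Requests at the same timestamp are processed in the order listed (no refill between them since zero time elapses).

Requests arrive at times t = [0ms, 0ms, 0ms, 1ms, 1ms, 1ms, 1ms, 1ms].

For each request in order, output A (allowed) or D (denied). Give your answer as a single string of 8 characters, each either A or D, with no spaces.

Answer: AAAAAADD

Derivation:
Simulating step by step:
  req#1 t=0ms: ALLOW
  req#2 t=0ms: ALLOW
  req#3 t=0ms: ALLOW
  req#4 t=1ms: ALLOW
  req#5 t=1ms: ALLOW
  req#6 t=1ms: ALLOW
  req#7 t=1ms: DENY
  req#8 t=1ms: DENY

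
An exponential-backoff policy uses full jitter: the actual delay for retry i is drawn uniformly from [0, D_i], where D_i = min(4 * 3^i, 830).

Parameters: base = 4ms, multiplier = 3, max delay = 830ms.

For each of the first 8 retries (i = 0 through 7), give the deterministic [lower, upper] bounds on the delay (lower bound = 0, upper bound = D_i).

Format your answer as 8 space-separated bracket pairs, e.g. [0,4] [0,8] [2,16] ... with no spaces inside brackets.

Computing bounds per retry:
  i=0: D_i=min(4*3^0,830)=4, bounds=[0,4]
  i=1: D_i=min(4*3^1,830)=12, bounds=[0,12]
  i=2: D_i=min(4*3^2,830)=36, bounds=[0,36]
  i=3: D_i=min(4*3^3,830)=108, bounds=[0,108]
  i=4: D_i=min(4*3^4,830)=324, bounds=[0,324]
  i=5: D_i=min(4*3^5,830)=830, bounds=[0,830]
  i=6: D_i=min(4*3^6,830)=830, bounds=[0,830]
  i=7: D_i=min(4*3^7,830)=830, bounds=[0,830]

Answer: [0,4] [0,12] [0,36] [0,108] [0,324] [0,830] [0,830] [0,830]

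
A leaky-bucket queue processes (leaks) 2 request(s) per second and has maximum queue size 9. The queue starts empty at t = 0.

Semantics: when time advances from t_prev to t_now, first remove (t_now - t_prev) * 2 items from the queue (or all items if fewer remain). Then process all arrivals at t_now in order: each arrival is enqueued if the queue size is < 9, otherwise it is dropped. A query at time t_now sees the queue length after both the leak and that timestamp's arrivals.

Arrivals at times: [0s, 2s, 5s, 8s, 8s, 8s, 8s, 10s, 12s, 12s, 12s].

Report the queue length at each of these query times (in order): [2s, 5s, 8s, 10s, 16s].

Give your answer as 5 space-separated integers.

Answer: 1 1 4 1 0

Derivation:
Queue lengths at query times:
  query t=2s: backlog = 1
  query t=5s: backlog = 1
  query t=8s: backlog = 4
  query t=10s: backlog = 1
  query t=16s: backlog = 0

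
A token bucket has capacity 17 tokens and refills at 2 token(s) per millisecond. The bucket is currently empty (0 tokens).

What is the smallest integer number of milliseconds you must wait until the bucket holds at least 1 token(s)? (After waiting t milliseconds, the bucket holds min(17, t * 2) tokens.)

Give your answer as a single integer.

Need t * 2 >= 1, so t >= 1/2.
Smallest integer t = ceil(1/2) = 1.

Answer: 1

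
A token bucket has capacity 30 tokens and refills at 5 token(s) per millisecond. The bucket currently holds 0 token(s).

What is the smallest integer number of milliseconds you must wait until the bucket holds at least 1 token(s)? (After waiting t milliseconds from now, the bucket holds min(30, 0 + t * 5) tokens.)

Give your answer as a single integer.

Answer: 1

Derivation:
Need 0 + t * 5 >= 1, so t >= 1/5.
Smallest integer t = ceil(1/5) = 1.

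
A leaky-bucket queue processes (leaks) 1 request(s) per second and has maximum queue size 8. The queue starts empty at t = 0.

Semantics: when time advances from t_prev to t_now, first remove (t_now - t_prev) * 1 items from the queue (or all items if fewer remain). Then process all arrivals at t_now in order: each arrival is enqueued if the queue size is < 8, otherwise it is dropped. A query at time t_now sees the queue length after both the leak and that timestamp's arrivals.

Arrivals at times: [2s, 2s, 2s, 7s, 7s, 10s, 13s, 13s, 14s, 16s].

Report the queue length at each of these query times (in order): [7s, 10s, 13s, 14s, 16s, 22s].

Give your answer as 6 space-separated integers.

Answer: 2 1 2 2 1 0

Derivation:
Queue lengths at query times:
  query t=7s: backlog = 2
  query t=10s: backlog = 1
  query t=13s: backlog = 2
  query t=14s: backlog = 2
  query t=16s: backlog = 1
  query t=22s: backlog = 0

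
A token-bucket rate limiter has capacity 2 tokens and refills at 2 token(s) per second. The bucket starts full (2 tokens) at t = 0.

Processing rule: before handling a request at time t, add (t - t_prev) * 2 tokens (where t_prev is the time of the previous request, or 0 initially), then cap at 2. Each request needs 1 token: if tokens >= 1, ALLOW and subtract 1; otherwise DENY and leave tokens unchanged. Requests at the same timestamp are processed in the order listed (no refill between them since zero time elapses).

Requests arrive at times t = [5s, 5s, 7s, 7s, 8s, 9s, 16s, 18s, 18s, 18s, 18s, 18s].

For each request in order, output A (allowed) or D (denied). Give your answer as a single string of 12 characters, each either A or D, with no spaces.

Answer: AAAAAAAAADDD

Derivation:
Simulating step by step:
  req#1 t=5s: ALLOW
  req#2 t=5s: ALLOW
  req#3 t=7s: ALLOW
  req#4 t=7s: ALLOW
  req#5 t=8s: ALLOW
  req#6 t=9s: ALLOW
  req#7 t=16s: ALLOW
  req#8 t=18s: ALLOW
  req#9 t=18s: ALLOW
  req#10 t=18s: DENY
  req#11 t=18s: DENY
  req#12 t=18s: DENY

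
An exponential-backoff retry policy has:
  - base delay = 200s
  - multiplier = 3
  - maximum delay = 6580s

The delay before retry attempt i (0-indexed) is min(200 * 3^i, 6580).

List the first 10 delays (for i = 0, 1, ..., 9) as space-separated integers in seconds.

Answer: 200 600 1800 5400 6580 6580 6580 6580 6580 6580

Derivation:
Computing each delay:
  i=0: min(200*3^0, 6580) = 200
  i=1: min(200*3^1, 6580) = 600
  i=2: min(200*3^2, 6580) = 1800
  i=3: min(200*3^3, 6580) = 5400
  i=4: min(200*3^4, 6580) = 6580
  i=5: min(200*3^5, 6580) = 6580
  i=6: min(200*3^6, 6580) = 6580
  i=7: min(200*3^7, 6580) = 6580
  i=8: min(200*3^8, 6580) = 6580
  i=9: min(200*3^9, 6580) = 6580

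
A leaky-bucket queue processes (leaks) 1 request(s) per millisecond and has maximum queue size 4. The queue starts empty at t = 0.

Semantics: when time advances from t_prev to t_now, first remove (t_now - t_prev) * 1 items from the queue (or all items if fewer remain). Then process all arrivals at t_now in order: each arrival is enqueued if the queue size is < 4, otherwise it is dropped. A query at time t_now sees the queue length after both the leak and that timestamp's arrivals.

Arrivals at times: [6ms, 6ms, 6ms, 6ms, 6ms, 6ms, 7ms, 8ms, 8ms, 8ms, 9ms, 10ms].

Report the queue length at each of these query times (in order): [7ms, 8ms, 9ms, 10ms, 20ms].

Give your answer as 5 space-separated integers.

Answer: 4 4 4 4 0

Derivation:
Queue lengths at query times:
  query t=7ms: backlog = 4
  query t=8ms: backlog = 4
  query t=9ms: backlog = 4
  query t=10ms: backlog = 4
  query t=20ms: backlog = 0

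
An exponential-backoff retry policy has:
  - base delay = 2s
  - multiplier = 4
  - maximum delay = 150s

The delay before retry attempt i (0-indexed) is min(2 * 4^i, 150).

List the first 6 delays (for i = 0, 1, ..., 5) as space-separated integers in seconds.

Answer: 2 8 32 128 150 150

Derivation:
Computing each delay:
  i=0: min(2*4^0, 150) = 2
  i=1: min(2*4^1, 150) = 8
  i=2: min(2*4^2, 150) = 32
  i=3: min(2*4^3, 150) = 128
  i=4: min(2*4^4, 150) = 150
  i=5: min(2*4^5, 150) = 150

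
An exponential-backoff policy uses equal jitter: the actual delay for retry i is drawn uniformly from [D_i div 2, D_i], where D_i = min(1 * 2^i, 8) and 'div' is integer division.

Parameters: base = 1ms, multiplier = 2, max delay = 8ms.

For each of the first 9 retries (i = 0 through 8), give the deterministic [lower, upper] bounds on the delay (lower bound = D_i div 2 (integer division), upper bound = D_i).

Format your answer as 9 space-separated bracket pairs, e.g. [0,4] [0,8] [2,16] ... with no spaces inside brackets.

Answer: [0,1] [1,2] [2,4] [4,8] [4,8] [4,8] [4,8] [4,8] [4,8]

Derivation:
Computing bounds per retry:
  i=0: D_i=min(1*2^0,8)=1, bounds=[0,1]
  i=1: D_i=min(1*2^1,8)=2, bounds=[1,2]
  i=2: D_i=min(1*2^2,8)=4, bounds=[2,4]
  i=3: D_i=min(1*2^3,8)=8, bounds=[4,8]
  i=4: D_i=min(1*2^4,8)=8, bounds=[4,8]
  i=5: D_i=min(1*2^5,8)=8, bounds=[4,8]
  i=6: D_i=min(1*2^6,8)=8, bounds=[4,8]
  i=7: D_i=min(1*2^7,8)=8, bounds=[4,8]
  i=8: D_i=min(1*2^8,8)=8, bounds=[4,8]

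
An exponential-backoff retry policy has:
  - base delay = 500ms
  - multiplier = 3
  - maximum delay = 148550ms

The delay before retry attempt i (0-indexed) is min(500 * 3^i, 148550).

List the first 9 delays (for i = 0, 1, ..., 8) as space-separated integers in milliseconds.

Computing each delay:
  i=0: min(500*3^0, 148550) = 500
  i=1: min(500*3^1, 148550) = 1500
  i=2: min(500*3^2, 148550) = 4500
  i=3: min(500*3^3, 148550) = 13500
  i=4: min(500*3^4, 148550) = 40500
  i=5: min(500*3^5, 148550) = 121500
  i=6: min(500*3^6, 148550) = 148550
  i=7: min(500*3^7, 148550) = 148550
  i=8: min(500*3^8, 148550) = 148550

Answer: 500 1500 4500 13500 40500 121500 148550 148550 148550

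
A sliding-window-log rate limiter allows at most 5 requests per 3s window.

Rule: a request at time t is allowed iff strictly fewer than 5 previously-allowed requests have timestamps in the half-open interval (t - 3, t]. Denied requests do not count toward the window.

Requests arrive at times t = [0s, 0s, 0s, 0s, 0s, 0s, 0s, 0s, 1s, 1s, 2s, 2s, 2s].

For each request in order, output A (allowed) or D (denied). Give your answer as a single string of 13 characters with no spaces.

Answer: AAAAADDDDDDDD

Derivation:
Tracking allowed requests in the window:
  req#1 t=0s: ALLOW
  req#2 t=0s: ALLOW
  req#3 t=0s: ALLOW
  req#4 t=0s: ALLOW
  req#5 t=0s: ALLOW
  req#6 t=0s: DENY
  req#7 t=0s: DENY
  req#8 t=0s: DENY
  req#9 t=1s: DENY
  req#10 t=1s: DENY
  req#11 t=2s: DENY
  req#12 t=2s: DENY
  req#13 t=2s: DENY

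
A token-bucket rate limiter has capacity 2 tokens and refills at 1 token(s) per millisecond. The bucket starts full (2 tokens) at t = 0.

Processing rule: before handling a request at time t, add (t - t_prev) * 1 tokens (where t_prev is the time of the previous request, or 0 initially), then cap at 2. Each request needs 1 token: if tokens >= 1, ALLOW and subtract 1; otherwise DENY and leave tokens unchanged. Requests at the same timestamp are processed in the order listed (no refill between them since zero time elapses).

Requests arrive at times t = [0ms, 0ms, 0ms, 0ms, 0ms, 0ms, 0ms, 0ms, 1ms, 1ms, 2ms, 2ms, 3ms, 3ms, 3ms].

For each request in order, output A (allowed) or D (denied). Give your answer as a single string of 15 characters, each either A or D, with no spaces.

Simulating step by step:
  req#1 t=0ms: ALLOW
  req#2 t=0ms: ALLOW
  req#3 t=0ms: DENY
  req#4 t=0ms: DENY
  req#5 t=0ms: DENY
  req#6 t=0ms: DENY
  req#7 t=0ms: DENY
  req#8 t=0ms: DENY
  req#9 t=1ms: ALLOW
  req#10 t=1ms: DENY
  req#11 t=2ms: ALLOW
  req#12 t=2ms: DENY
  req#13 t=3ms: ALLOW
  req#14 t=3ms: DENY
  req#15 t=3ms: DENY

Answer: AADDDDDDADADADD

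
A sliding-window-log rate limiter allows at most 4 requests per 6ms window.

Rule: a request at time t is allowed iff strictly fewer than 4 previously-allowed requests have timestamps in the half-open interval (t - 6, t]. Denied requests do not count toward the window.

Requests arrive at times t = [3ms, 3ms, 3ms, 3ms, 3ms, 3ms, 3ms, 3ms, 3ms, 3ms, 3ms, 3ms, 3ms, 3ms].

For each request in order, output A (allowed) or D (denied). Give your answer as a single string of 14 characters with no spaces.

Tracking allowed requests in the window:
  req#1 t=3ms: ALLOW
  req#2 t=3ms: ALLOW
  req#3 t=3ms: ALLOW
  req#4 t=3ms: ALLOW
  req#5 t=3ms: DENY
  req#6 t=3ms: DENY
  req#7 t=3ms: DENY
  req#8 t=3ms: DENY
  req#9 t=3ms: DENY
  req#10 t=3ms: DENY
  req#11 t=3ms: DENY
  req#12 t=3ms: DENY
  req#13 t=3ms: DENY
  req#14 t=3ms: DENY

Answer: AAAADDDDDDDDDD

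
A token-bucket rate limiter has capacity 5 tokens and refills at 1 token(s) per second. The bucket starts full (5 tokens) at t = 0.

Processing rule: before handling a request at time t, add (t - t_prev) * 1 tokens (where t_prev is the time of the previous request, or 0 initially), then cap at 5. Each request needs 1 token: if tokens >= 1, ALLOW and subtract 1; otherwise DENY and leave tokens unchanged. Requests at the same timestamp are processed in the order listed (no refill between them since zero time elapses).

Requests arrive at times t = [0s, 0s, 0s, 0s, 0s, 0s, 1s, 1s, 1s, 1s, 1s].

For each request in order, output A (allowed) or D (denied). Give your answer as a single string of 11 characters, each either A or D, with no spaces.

Answer: AAAAADADDDD

Derivation:
Simulating step by step:
  req#1 t=0s: ALLOW
  req#2 t=0s: ALLOW
  req#3 t=0s: ALLOW
  req#4 t=0s: ALLOW
  req#5 t=0s: ALLOW
  req#6 t=0s: DENY
  req#7 t=1s: ALLOW
  req#8 t=1s: DENY
  req#9 t=1s: DENY
  req#10 t=1s: DENY
  req#11 t=1s: DENY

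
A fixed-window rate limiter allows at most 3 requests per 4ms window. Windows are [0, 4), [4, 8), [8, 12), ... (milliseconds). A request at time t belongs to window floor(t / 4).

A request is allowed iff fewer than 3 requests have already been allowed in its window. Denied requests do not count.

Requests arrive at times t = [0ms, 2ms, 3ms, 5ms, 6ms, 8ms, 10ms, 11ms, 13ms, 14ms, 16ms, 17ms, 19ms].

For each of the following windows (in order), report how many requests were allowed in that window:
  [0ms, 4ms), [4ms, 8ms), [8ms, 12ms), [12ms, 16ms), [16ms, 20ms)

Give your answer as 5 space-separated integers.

Processing requests:
  req#1 t=0ms (window 0): ALLOW
  req#2 t=2ms (window 0): ALLOW
  req#3 t=3ms (window 0): ALLOW
  req#4 t=5ms (window 1): ALLOW
  req#5 t=6ms (window 1): ALLOW
  req#6 t=8ms (window 2): ALLOW
  req#7 t=10ms (window 2): ALLOW
  req#8 t=11ms (window 2): ALLOW
  req#9 t=13ms (window 3): ALLOW
  req#10 t=14ms (window 3): ALLOW
  req#11 t=16ms (window 4): ALLOW
  req#12 t=17ms (window 4): ALLOW
  req#13 t=19ms (window 4): ALLOW

Allowed counts by window: 3 2 3 2 3

Answer: 3 2 3 2 3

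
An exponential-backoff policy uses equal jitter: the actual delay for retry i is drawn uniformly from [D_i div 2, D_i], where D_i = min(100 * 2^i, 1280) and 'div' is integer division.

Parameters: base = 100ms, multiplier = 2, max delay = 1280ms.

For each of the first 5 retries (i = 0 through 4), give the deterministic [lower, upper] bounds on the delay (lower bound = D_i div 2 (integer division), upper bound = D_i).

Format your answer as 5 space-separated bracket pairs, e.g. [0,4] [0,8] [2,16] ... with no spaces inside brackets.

Computing bounds per retry:
  i=0: D_i=min(100*2^0,1280)=100, bounds=[50,100]
  i=1: D_i=min(100*2^1,1280)=200, bounds=[100,200]
  i=2: D_i=min(100*2^2,1280)=400, bounds=[200,400]
  i=3: D_i=min(100*2^3,1280)=800, bounds=[400,800]
  i=4: D_i=min(100*2^4,1280)=1280, bounds=[640,1280]

Answer: [50,100] [100,200] [200,400] [400,800] [640,1280]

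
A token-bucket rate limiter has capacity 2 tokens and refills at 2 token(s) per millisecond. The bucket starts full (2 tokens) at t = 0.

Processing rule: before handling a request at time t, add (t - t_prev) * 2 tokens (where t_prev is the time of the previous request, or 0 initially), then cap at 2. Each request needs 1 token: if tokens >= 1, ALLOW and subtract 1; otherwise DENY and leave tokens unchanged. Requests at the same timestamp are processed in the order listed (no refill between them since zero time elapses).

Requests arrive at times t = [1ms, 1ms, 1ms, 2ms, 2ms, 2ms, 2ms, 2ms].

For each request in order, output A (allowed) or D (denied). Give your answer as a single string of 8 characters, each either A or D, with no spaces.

Answer: AADAADDD

Derivation:
Simulating step by step:
  req#1 t=1ms: ALLOW
  req#2 t=1ms: ALLOW
  req#3 t=1ms: DENY
  req#4 t=2ms: ALLOW
  req#5 t=2ms: ALLOW
  req#6 t=2ms: DENY
  req#7 t=2ms: DENY
  req#8 t=2ms: DENY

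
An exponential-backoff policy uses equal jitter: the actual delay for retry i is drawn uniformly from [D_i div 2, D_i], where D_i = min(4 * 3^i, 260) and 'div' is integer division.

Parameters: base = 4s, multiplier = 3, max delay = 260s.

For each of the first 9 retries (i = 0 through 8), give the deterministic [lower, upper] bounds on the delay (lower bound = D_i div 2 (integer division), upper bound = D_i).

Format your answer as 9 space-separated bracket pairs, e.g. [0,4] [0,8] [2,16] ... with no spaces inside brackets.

Computing bounds per retry:
  i=0: D_i=min(4*3^0,260)=4, bounds=[2,4]
  i=1: D_i=min(4*3^1,260)=12, bounds=[6,12]
  i=2: D_i=min(4*3^2,260)=36, bounds=[18,36]
  i=3: D_i=min(4*3^3,260)=108, bounds=[54,108]
  i=4: D_i=min(4*3^4,260)=260, bounds=[130,260]
  i=5: D_i=min(4*3^5,260)=260, bounds=[130,260]
  i=6: D_i=min(4*3^6,260)=260, bounds=[130,260]
  i=7: D_i=min(4*3^7,260)=260, bounds=[130,260]
  i=8: D_i=min(4*3^8,260)=260, bounds=[130,260]

Answer: [2,4] [6,12] [18,36] [54,108] [130,260] [130,260] [130,260] [130,260] [130,260]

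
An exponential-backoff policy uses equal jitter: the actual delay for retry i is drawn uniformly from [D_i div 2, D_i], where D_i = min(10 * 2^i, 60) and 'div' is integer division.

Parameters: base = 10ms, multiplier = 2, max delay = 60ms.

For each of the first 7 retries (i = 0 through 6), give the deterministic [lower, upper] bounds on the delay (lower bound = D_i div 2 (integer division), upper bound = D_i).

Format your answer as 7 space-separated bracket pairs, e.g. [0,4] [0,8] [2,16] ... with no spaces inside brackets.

Answer: [5,10] [10,20] [20,40] [30,60] [30,60] [30,60] [30,60]

Derivation:
Computing bounds per retry:
  i=0: D_i=min(10*2^0,60)=10, bounds=[5,10]
  i=1: D_i=min(10*2^1,60)=20, bounds=[10,20]
  i=2: D_i=min(10*2^2,60)=40, bounds=[20,40]
  i=3: D_i=min(10*2^3,60)=60, bounds=[30,60]
  i=4: D_i=min(10*2^4,60)=60, bounds=[30,60]
  i=5: D_i=min(10*2^5,60)=60, bounds=[30,60]
  i=6: D_i=min(10*2^6,60)=60, bounds=[30,60]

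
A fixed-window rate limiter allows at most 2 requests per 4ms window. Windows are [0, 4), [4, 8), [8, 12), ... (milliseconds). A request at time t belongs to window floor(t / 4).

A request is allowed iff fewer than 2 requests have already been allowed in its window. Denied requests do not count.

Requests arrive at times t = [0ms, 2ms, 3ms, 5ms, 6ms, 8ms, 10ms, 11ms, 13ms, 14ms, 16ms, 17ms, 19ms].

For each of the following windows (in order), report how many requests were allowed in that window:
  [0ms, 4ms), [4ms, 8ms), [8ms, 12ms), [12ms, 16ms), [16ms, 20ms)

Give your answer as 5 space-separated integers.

Answer: 2 2 2 2 2

Derivation:
Processing requests:
  req#1 t=0ms (window 0): ALLOW
  req#2 t=2ms (window 0): ALLOW
  req#3 t=3ms (window 0): DENY
  req#4 t=5ms (window 1): ALLOW
  req#5 t=6ms (window 1): ALLOW
  req#6 t=8ms (window 2): ALLOW
  req#7 t=10ms (window 2): ALLOW
  req#8 t=11ms (window 2): DENY
  req#9 t=13ms (window 3): ALLOW
  req#10 t=14ms (window 3): ALLOW
  req#11 t=16ms (window 4): ALLOW
  req#12 t=17ms (window 4): ALLOW
  req#13 t=19ms (window 4): DENY

Allowed counts by window: 2 2 2 2 2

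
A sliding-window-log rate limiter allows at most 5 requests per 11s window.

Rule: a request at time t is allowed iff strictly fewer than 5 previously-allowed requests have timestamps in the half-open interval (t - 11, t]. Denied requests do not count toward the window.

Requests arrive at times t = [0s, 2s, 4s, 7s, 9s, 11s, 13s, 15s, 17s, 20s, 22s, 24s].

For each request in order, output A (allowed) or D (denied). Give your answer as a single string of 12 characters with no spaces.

Tracking allowed requests in the window:
  req#1 t=0s: ALLOW
  req#2 t=2s: ALLOW
  req#3 t=4s: ALLOW
  req#4 t=7s: ALLOW
  req#5 t=9s: ALLOW
  req#6 t=11s: ALLOW
  req#7 t=13s: ALLOW
  req#8 t=15s: ALLOW
  req#9 t=17s: DENY
  req#10 t=20s: ALLOW
  req#11 t=22s: ALLOW
  req#12 t=24s: ALLOW

Answer: AAAAAAAADAAA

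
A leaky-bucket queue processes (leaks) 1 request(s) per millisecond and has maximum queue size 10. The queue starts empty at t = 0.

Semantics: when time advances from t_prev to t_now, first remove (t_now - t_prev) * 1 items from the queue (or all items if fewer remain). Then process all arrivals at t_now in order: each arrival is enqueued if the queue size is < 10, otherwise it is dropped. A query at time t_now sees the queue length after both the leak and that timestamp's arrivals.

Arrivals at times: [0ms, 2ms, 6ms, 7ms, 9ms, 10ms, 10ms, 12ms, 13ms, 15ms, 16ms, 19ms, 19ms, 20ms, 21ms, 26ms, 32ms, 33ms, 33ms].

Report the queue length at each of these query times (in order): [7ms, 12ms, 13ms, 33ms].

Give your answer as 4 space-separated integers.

Queue lengths at query times:
  query t=7ms: backlog = 1
  query t=12ms: backlog = 1
  query t=13ms: backlog = 1
  query t=33ms: backlog = 2

Answer: 1 1 1 2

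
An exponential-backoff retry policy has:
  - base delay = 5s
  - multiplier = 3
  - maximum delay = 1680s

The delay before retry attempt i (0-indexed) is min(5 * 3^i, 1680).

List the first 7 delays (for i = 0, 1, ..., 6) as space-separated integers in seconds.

Answer: 5 15 45 135 405 1215 1680

Derivation:
Computing each delay:
  i=0: min(5*3^0, 1680) = 5
  i=1: min(5*3^1, 1680) = 15
  i=2: min(5*3^2, 1680) = 45
  i=3: min(5*3^3, 1680) = 135
  i=4: min(5*3^4, 1680) = 405
  i=5: min(5*3^5, 1680) = 1215
  i=6: min(5*3^6, 1680) = 1680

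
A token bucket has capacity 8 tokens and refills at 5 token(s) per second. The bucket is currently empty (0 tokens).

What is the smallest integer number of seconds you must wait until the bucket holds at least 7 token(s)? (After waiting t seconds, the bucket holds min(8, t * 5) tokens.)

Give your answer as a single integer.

Need t * 5 >= 7, so t >= 7/5.
Smallest integer t = ceil(7/5) = 2.

Answer: 2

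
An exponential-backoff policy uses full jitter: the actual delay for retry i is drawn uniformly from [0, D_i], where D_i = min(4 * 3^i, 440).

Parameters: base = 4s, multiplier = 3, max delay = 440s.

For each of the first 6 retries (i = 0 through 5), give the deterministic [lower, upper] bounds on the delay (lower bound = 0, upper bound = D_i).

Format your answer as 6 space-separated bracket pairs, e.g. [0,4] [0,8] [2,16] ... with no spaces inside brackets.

Answer: [0,4] [0,12] [0,36] [0,108] [0,324] [0,440]

Derivation:
Computing bounds per retry:
  i=0: D_i=min(4*3^0,440)=4, bounds=[0,4]
  i=1: D_i=min(4*3^1,440)=12, bounds=[0,12]
  i=2: D_i=min(4*3^2,440)=36, bounds=[0,36]
  i=3: D_i=min(4*3^3,440)=108, bounds=[0,108]
  i=4: D_i=min(4*3^4,440)=324, bounds=[0,324]
  i=5: D_i=min(4*3^5,440)=440, bounds=[0,440]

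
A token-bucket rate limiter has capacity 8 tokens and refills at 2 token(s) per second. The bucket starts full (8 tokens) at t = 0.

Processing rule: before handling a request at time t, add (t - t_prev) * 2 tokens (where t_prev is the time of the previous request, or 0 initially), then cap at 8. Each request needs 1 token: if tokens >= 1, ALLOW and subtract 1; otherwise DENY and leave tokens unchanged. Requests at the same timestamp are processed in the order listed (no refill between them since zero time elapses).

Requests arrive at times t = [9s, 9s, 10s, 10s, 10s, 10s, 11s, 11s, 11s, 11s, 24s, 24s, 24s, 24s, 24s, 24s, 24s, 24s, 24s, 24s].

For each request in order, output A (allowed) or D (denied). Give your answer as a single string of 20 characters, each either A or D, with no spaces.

Simulating step by step:
  req#1 t=9s: ALLOW
  req#2 t=9s: ALLOW
  req#3 t=10s: ALLOW
  req#4 t=10s: ALLOW
  req#5 t=10s: ALLOW
  req#6 t=10s: ALLOW
  req#7 t=11s: ALLOW
  req#8 t=11s: ALLOW
  req#9 t=11s: ALLOW
  req#10 t=11s: ALLOW
  req#11 t=24s: ALLOW
  req#12 t=24s: ALLOW
  req#13 t=24s: ALLOW
  req#14 t=24s: ALLOW
  req#15 t=24s: ALLOW
  req#16 t=24s: ALLOW
  req#17 t=24s: ALLOW
  req#18 t=24s: ALLOW
  req#19 t=24s: DENY
  req#20 t=24s: DENY

Answer: AAAAAAAAAAAAAAAAAADD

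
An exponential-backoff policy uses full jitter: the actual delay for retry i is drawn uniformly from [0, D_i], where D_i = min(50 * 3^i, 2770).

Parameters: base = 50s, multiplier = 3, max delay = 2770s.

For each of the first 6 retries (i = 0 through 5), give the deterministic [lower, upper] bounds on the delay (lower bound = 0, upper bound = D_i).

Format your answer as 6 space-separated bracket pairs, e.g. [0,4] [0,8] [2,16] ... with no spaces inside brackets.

Answer: [0,50] [0,150] [0,450] [0,1350] [0,2770] [0,2770]

Derivation:
Computing bounds per retry:
  i=0: D_i=min(50*3^0,2770)=50, bounds=[0,50]
  i=1: D_i=min(50*3^1,2770)=150, bounds=[0,150]
  i=2: D_i=min(50*3^2,2770)=450, bounds=[0,450]
  i=3: D_i=min(50*3^3,2770)=1350, bounds=[0,1350]
  i=4: D_i=min(50*3^4,2770)=2770, bounds=[0,2770]
  i=5: D_i=min(50*3^5,2770)=2770, bounds=[0,2770]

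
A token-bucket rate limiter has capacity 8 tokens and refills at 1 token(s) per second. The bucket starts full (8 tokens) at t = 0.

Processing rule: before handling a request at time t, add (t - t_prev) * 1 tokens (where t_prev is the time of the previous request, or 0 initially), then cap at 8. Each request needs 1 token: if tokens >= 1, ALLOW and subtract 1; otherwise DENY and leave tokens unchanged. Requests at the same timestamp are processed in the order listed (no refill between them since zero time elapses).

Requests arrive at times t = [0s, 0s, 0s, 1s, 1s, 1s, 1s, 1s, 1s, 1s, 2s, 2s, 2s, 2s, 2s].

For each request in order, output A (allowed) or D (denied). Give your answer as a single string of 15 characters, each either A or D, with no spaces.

Answer: AAAAAAAAADADDDD

Derivation:
Simulating step by step:
  req#1 t=0s: ALLOW
  req#2 t=0s: ALLOW
  req#3 t=0s: ALLOW
  req#4 t=1s: ALLOW
  req#5 t=1s: ALLOW
  req#6 t=1s: ALLOW
  req#7 t=1s: ALLOW
  req#8 t=1s: ALLOW
  req#9 t=1s: ALLOW
  req#10 t=1s: DENY
  req#11 t=2s: ALLOW
  req#12 t=2s: DENY
  req#13 t=2s: DENY
  req#14 t=2s: DENY
  req#15 t=2s: DENY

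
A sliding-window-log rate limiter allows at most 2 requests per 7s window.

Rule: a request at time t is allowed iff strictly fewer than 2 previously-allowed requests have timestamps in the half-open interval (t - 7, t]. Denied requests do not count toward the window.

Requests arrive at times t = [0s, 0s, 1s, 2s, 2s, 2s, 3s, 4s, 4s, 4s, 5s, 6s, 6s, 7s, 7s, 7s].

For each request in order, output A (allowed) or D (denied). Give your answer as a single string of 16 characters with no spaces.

Answer: AADDDDDDDDDDDAAD

Derivation:
Tracking allowed requests in the window:
  req#1 t=0s: ALLOW
  req#2 t=0s: ALLOW
  req#3 t=1s: DENY
  req#4 t=2s: DENY
  req#5 t=2s: DENY
  req#6 t=2s: DENY
  req#7 t=3s: DENY
  req#8 t=4s: DENY
  req#9 t=4s: DENY
  req#10 t=4s: DENY
  req#11 t=5s: DENY
  req#12 t=6s: DENY
  req#13 t=6s: DENY
  req#14 t=7s: ALLOW
  req#15 t=7s: ALLOW
  req#16 t=7s: DENY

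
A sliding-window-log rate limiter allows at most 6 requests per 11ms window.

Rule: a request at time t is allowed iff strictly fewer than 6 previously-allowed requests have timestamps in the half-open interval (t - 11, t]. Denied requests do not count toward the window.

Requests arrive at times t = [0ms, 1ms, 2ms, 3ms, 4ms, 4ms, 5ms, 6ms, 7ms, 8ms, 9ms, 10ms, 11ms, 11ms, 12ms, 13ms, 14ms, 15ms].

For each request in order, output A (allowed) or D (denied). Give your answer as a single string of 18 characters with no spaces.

Tracking allowed requests in the window:
  req#1 t=0ms: ALLOW
  req#2 t=1ms: ALLOW
  req#3 t=2ms: ALLOW
  req#4 t=3ms: ALLOW
  req#5 t=4ms: ALLOW
  req#6 t=4ms: ALLOW
  req#7 t=5ms: DENY
  req#8 t=6ms: DENY
  req#9 t=7ms: DENY
  req#10 t=8ms: DENY
  req#11 t=9ms: DENY
  req#12 t=10ms: DENY
  req#13 t=11ms: ALLOW
  req#14 t=11ms: DENY
  req#15 t=12ms: ALLOW
  req#16 t=13ms: ALLOW
  req#17 t=14ms: ALLOW
  req#18 t=15ms: ALLOW

Answer: AAAAAADDDDDDADAAAA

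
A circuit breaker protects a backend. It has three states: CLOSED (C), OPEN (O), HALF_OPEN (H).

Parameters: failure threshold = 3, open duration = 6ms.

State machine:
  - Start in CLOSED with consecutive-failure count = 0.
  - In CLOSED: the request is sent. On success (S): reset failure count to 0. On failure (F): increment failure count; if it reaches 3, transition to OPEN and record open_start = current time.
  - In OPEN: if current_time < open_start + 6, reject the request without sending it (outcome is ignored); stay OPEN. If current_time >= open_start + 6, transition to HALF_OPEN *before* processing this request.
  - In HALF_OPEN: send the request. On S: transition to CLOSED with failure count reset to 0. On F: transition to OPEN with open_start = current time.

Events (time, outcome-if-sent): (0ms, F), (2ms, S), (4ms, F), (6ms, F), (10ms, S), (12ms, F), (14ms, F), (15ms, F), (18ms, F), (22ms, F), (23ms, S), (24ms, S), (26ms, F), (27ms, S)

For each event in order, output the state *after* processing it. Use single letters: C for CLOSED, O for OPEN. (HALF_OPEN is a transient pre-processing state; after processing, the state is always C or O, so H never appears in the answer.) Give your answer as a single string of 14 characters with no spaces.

Answer: CCCCCCCOOOOOOO

Derivation:
State after each event:
  event#1 t=0ms outcome=F: state=CLOSED
  event#2 t=2ms outcome=S: state=CLOSED
  event#3 t=4ms outcome=F: state=CLOSED
  event#4 t=6ms outcome=F: state=CLOSED
  event#5 t=10ms outcome=S: state=CLOSED
  event#6 t=12ms outcome=F: state=CLOSED
  event#7 t=14ms outcome=F: state=CLOSED
  event#8 t=15ms outcome=F: state=OPEN
  event#9 t=18ms outcome=F: state=OPEN
  event#10 t=22ms outcome=F: state=OPEN
  event#11 t=23ms outcome=S: state=OPEN
  event#12 t=24ms outcome=S: state=OPEN
  event#13 t=26ms outcome=F: state=OPEN
  event#14 t=27ms outcome=S: state=OPEN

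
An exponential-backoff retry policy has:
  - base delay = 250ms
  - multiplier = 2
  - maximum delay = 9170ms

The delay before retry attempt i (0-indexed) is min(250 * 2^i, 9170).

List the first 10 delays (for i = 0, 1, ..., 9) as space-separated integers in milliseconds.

Computing each delay:
  i=0: min(250*2^0, 9170) = 250
  i=1: min(250*2^1, 9170) = 500
  i=2: min(250*2^2, 9170) = 1000
  i=3: min(250*2^3, 9170) = 2000
  i=4: min(250*2^4, 9170) = 4000
  i=5: min(250*2^5, 9170) = 8000
  i=6: min(250*2^6, 9170) = 9170
  i=7: min(250*2^7, 9170) = 9170
  i=8: min(250*2^8, 9170) = 9170
  i=9: min(250*2^9, 9170) = 9170

Answer: 250 500 1000 2000 4000 8000 9170 9170 9170 9170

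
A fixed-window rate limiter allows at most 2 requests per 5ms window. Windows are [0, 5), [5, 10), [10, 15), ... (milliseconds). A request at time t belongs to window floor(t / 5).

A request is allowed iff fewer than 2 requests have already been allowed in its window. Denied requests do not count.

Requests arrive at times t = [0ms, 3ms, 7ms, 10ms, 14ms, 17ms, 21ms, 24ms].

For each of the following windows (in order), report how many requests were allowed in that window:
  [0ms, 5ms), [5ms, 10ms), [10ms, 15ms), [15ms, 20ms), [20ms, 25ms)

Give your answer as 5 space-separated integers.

Answer: 2 1 2 1 2

Derivation:
Processing requests:
  req#1 t=0ms (window 0): ALLOW
  req#2 t=3ms (window 0): ALLOW
  req#3 t=7ms (window 1): ALLOW
  req#4 t=10ms (window 2): ALLOW
  req#5 t=14ms (window 2): ALLOW
  req#6 t=17ms (window 3): ALLOW
  req#7 t=21ms (window 4): ALLOW
  req#8 t=24ms (window 4): ALLOW

Allowed counts by window: 2 1 2 1 2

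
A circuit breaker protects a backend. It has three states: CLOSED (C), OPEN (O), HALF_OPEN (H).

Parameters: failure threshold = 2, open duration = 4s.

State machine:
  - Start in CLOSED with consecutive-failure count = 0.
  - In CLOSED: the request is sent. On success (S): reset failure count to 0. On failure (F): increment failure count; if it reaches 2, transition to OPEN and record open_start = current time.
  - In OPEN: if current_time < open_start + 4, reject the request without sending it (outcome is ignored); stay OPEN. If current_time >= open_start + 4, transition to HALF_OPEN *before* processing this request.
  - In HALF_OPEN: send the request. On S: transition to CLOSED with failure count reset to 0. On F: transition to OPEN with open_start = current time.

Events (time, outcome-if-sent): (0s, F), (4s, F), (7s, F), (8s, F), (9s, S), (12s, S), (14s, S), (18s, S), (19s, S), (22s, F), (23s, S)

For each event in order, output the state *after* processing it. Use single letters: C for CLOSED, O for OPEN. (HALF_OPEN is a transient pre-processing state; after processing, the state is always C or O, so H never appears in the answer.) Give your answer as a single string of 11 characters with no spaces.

State after each event:
  event#1 t=0s outcome=F: state=CLOSED
  event#2 t=4s outcome=F: state=OPEN
  event#3 t=7s outcome=F: state=OPEN
  event#4 t=8s outcome=F: state=OPEN
  event#5 t=9s outcome=S: state=OPEN
  event#6 t=12s outcome=S: state=CLOSED
  event#7 t=14s outcome=S: state=CLOSED
  event#8 t=18s outcome=S: state=CLOSED
  event#9 t=19s outcome=S: state=CLOSED
  event#10 t=22s outcome=F: state=CLOSED
  event#11 t=23s outcome=S: state=CLOSED

Answer: COOOOCCCCCC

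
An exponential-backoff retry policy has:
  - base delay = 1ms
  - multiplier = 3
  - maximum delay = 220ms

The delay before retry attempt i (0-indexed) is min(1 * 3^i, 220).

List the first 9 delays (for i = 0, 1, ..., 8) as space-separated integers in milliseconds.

Answer: 1 3 9 27 81 220 220 220 220

Derivation:
Computing each delay:
  i=0: min(1*3^0, 220) = 1
  i=1: min(1*3^1, 220) = 3
  i=2: min(1*3^2, 220) = 9
  i=3: min(1*3^3, 220) = 27
  i=4: min(1*3^4, 220) = 81
  i=5: min(1*3^5, 220) = 220
  i=6: min(1*3^6, 220) = 220
  i=7: min(1*3^7, 220) = 220
  i=8: min(1*3^8, 220) = 220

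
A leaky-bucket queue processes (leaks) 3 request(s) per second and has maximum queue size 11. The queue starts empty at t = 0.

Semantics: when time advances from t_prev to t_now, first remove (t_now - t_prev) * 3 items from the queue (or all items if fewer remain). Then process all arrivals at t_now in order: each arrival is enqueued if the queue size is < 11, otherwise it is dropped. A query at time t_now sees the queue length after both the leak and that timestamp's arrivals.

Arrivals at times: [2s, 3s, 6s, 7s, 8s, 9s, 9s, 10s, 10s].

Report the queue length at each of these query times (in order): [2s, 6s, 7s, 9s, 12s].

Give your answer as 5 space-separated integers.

Answer: 1 1 1 2 0

Derivation:
Queue lengths at query times:
  query t=2s: backlog = 1
  query t=6s: backlog = 1
  query t=7s: backlog = 1
  query t=9s: backlog = 2
  query t=12s: backlog = 0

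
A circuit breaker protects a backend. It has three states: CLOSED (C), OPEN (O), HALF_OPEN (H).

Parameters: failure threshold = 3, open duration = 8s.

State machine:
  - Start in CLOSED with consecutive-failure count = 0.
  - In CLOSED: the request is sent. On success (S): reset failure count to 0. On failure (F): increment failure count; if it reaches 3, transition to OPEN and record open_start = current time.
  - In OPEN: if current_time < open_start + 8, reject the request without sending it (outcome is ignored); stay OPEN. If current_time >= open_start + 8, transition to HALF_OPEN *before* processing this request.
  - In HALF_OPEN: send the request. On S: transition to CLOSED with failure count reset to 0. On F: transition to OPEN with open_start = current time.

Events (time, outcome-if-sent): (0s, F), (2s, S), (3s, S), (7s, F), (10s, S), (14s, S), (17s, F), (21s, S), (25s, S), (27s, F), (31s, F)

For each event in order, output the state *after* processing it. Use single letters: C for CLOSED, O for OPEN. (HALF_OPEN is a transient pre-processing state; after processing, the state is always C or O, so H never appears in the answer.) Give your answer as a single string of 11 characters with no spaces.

Answer: CCCCCCCCCCC

Derivation:
State after each event:
  event#1 t=0s outcome=F: state=CLOSED
  event#2 t=2s outcome=S: state=CLOSED
  event#3 t=3s outcome=S: state=CLOSED
  event#4 t=7s outcome=F: state=CLOSED
  event#5 t=10s outcome=S: state=CLOSED
  event#6 t=14s outcome=S: state=CLOSED
  event#7 t=17s outcome=F: state=CLOSED
  event#8 t=21s outcome=S: state=CLOSED
  event#9 t=25s outcome=S: state=CLOSED
  event#10 t=27s outcome=F: state=CLOSED
  event#11 t=31s outcome=F: state=CLOSED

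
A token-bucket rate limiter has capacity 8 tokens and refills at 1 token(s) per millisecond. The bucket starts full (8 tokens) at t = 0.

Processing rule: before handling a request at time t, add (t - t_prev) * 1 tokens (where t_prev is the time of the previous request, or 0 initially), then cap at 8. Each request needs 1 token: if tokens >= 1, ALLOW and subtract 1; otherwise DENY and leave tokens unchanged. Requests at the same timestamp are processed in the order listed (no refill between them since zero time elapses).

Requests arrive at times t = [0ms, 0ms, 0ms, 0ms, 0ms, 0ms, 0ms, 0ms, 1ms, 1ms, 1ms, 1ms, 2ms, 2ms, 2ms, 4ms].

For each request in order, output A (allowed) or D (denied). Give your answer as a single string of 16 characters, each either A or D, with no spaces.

Answer: AAAAAAAAADDDADDA

Derivation:
Simulating step by step:
  req#1 t=0ms: ALLOW
  req#2 t=0ms: ALLOW
  req#3 t=0ms: ALLOW
  req#4 t=0ms: ALLOW
  req#5 t=0ms: ALLOW
  req#6 t=0ms: ALLOW
  req#7 t=0ms: ALLOW
  req#8 t=0ms: ALLOW
  req#9 t=1ms: ALLOW
  req#10 t=1ms: DENY
  req#11 t=1ms: DENY
  req#12 t=1ms: DENY
  req#13 t=2ms: ALLOW
  req#14 t=2ms: DENY
  req#15 t=2ms: DENY
  req#16 t=4ms: ALLOW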